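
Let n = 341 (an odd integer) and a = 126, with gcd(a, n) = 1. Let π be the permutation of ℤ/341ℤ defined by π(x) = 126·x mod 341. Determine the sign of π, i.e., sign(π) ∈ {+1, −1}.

+1

Trace 295: π^k(295) = [295, 1, 126, 190, 70] for k=0..4.
Decompose π into cycles: lengths [5, 5, 5, 5, 5, 5, 5, 5, 5, 5, 5, 5, 5, 5, 5, 5, 5, 5, 5, 5, 5, 5, 5, 5, 5, 5, 5, 5, 5, 5, 5, 5, 5, 5, 5, 5, 5, 5, 5, 5, 5, 5, 5, 5, 5, 5, 5, 5, 5, 5, 5, 5, 5, 5, 5, 5, 5, 5, 5, 5, 5, 5, 5, 5, 5, 5, 5, 5, 1] (69 cycles, including the fixed point 0).
341 − 69 = 272 transpositions; sign(π) = (−1)^272 = +1.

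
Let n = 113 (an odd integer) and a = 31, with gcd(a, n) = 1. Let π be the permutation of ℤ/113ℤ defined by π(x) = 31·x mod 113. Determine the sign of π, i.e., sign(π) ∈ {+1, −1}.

+1

Trace 102: π^k(102) = [102, 111, 51, 112, 82, 56, 41] for k=0..6.
Decompose π into cycles: lengths [56, 56, 1] (3 cycles, including the fixed point 0).
With 3 cycles on 113 points, sign = (−1)^{113−3} = +1.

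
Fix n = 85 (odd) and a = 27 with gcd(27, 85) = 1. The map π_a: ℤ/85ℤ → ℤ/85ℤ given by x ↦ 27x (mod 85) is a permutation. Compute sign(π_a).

Trace 21: π^k(21) = [21, 57, 9, 73, 16, 7, 19] for k=0..6.
Decompose π into cycles: lengths [16, 16, 16, 16, 16, 4, 1] (7 cycles, including the fixed point 0).
With 7 cycles on 85 points, sign = (−1)^{85−7} = +1.
Via Zolotarev, sign(π_{27}) = (27|85) = +1.

+1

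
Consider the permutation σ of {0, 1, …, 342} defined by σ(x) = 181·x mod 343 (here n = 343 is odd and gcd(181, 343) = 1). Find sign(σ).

-1

Start at x=169: 169 → 62 → 246 → 279 → 78 → 55 → 8 → … (one orbit).
Cycle type of π: 98×3 + 14×3 + 2×3 + 1; total 10 cycles.
With 10 cycles on 343 points, sign = (−1)^{343−10} = -1.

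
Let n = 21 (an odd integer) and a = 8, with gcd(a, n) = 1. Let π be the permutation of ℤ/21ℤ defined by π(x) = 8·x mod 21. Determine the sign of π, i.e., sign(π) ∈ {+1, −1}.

-1

Orbit of 1 under x↦8x: [1, 8]… (length divides ord_21(8)).
π_8 has 14 disjoint cycles with lengths [2, 2, 2, 2, 2, 2, 2, 1, 1, 1, 1, 1, 1, 1] on {0,…,20}.
With 14 cycles on 21 points, sign = (−1)^{21−14} = -1.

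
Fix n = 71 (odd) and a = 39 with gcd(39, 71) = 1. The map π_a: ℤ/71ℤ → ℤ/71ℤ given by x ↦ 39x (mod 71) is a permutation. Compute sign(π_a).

Trace 37: π^k(37) = [37, 23, 45, 51, 1, 39, 30] for k=0..6.
Decompose π into cycles: lengths [14, 14, 14, 14, 14, 1] (6 cycles, including the fixed point 0).
Σ(ℓ_i−1) = 71−6 = 65; sign = (−1)^65 = -1.

-1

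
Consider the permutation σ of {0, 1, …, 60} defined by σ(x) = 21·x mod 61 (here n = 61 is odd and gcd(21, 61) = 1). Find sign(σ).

-1

Trace 13: π^k(13) = [13, 29, 60, 40, 47, 11, 48] for k=0..6.
Decompose π into cycles: lengths [12, 12, 12, 12, 12, 1] (6 cycles, including the fixed point 0).
Σ(ℓ_i−1) = 61−6 = 55; sign = (−1)^55 = -1.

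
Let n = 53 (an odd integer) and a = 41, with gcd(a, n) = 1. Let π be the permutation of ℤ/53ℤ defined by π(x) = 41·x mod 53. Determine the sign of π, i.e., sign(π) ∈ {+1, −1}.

Start at x=7: 7 → 22 → 1 → 41 → 38 → 21 → 13 → … (one orbit).
2 cycles of lengths [52, 1].
2 cycles on 53: each ℓ→(−1)^(ℓ−1), product (−1)^51 = -1.

-1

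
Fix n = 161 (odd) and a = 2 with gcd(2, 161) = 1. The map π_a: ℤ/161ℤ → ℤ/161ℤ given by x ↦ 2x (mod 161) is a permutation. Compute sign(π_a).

+1

Orbit of 142 under x↦2x: [142, 123, 85, 9, 18, 36, 72]… (length divides ord_161(2)).
Decompose π into cycles: lengths [33, 33, 33, 33, 11, 11, 3, 3, 1] (9 cycles, including the fixed point 0).
9 cycles on 161: each ℓ→(−1)^(ℓ−1), product (−1)^152 = +1.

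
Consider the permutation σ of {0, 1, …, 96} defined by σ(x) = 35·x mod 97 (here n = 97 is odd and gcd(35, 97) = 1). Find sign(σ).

Start at x=35: 35 → 61 → 1 → 35 (one orbit).
Decompose π into cycles: lengths [3, 3, 3, 3, 3, 3, 3, 3, 3, 3, 3, 3, 3, 3, 3, 3, 3, 3, 3, 3, 3, 3, 3, 3, 3, 3, 3, 3, 3, 3, 3, 3, 1] (33 cycles, including the fixed point 0).
Σ(ℓ_i−1) = 97−33 = 64; sign = (−1)^64 = +1.
Via Zolotarev, sign(π_{35}) = (35|97) = +1.

+1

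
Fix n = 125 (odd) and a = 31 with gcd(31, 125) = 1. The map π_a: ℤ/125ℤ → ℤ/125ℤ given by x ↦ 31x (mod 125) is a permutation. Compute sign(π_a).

+1

Start at x=36: 36 → 116 → 96 → 101 → 6 → 61 → 16 → … (one orbit).
Cycle lengths of π_31 on ℤ/125ℤ: [25, 25, 25, 25, 5, 5, 5, 5, 1, 1, 1, 1, 1]; 13 cycles in total.
With 13 cycles on 125 points, sign = (−1)^{125−13} = +1.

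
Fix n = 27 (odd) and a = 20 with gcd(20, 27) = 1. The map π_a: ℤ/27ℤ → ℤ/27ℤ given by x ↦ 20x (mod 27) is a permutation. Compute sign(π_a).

Start at x=17: 17 → 16 → 23 → 1 → 20 → 22 → 8 → … (one orbit).
4 cycles of lengths [18, 6, 2, 1].
n − c = 27 − 4 = 23; sign = (−1)^23 = -1.
Zolotarev: (20|27) = -1, matching the cycle-count sign.

-1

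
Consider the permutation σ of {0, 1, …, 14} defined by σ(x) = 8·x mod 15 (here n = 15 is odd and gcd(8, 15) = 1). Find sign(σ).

Orbit of 4 under x↦8x: [4, 2, 1, 8]… (length divides ord_15(8)).
Decompose π into cycles: lengths [4, 4, 4, 2, 1] (5 cycles, including the fixed point 0).
sign(π) = (−1)^{n − #cycles} = (−1)^{15−5} = (−1)^10 = +1.

+1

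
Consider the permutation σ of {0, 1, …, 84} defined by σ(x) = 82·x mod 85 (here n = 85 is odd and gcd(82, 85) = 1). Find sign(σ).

Orbit of 58 under x↦82x: [58, 81, 12, 49, 23, 16, 37]… (length divides ord_85(82)).
7 cycles of lengths [16, 16, 16, 16, 16, 4, 1].
Σ(ℓ_i−1) = 85−7 = 78; sign = (−1)^78 = +1.
Check: (82/85) = +1 by Zolotarev.

+1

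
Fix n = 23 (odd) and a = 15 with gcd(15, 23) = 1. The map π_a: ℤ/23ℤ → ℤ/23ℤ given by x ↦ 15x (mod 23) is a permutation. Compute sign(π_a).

Start at x=13: 13 → 11 → 4 → 14 → 3 → 22 → 8 → … (one orbit).
2 cycles of lengths [22, 1].
sign(π) = (−1)^{n − #cycles} = (−1)^{23−2} = (−1)^21 = -1.
The Jacobi symbol (15|23) = -1 (Zolotarev) agrees.

-1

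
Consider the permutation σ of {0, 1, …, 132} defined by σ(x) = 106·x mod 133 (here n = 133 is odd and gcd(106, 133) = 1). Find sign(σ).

+1

Start at x=64: 64 → 1 → 106 → 64 (one orbit).
The orbit structure of x ↦ 106x mod 133: 49 orbits of sizes [3, 3, 3, 3, 3, 3, 3, 3, 3, 3, 3, 3, 3, 3, 3, 3, 3, 3, 3, 3, 3, 3, 3, 3, 3, 3, 3, 3, 3, 3, 3, 3, 3, 3, 3, 3, 3, 3, 3, 3, 3, 3, 1, 1, 1, 1, 1, 1, 1].
49 cycles on 133: each ℓ→(−1)^(ℓ−1), product (−1)^84 = +1.
Via Zolotarev, sign(π_{106}) = (106|133) = +1.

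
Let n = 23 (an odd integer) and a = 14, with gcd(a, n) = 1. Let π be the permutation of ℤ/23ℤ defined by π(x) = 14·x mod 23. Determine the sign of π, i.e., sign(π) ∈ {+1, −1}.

-1

Trace 19: π^k(19) = [19, 13, 21, 18, 22, 9, 11] for k=0..6.
Cycle lengths of π_14 on ℤ/23ℤ: [22, 1]; 2 cycles in total.
With 2 cycles on 23 points, sign = (−1)^{23−2} = -1.
(14|23)_J = -1 (Zolotarev's lemma cross-check).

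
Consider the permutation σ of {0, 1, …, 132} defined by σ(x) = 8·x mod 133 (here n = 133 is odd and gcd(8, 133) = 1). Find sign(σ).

-1

Trace 64: π^k(64) = [64, 113, 106, 50, 1, 8] for k=0..5.
Cycle lengths of π_8 on ℤ/133ℤ: [6, 6, 6, 6, 6, 6, 6, 6, 6, 6, 6, 6, 6, 6, 6, 6, 6, 6, 6, 6, 6, 1, 1, 1, 1, 1, 1, 1]; 28 cycles in total.
With 28 cycles on 133 points, sign = (−1)^{133−28} = -1.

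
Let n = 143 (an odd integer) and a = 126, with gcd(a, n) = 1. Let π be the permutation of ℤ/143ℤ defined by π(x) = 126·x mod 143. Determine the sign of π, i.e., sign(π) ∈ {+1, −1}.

+1

Trace 126: π^k(126) = [126, 3, 92, 9, 133, 27, 113] for k=0..6.
π_126 has 15 disjoint cycles with lengths [15, 15, 15, 15, 15, 15, 15, 15, 5, 5, 3, 3, 3, 3, 1] on {0,…,142}.
n − c = 143 − 15 = 128; sign = (−1)^128 = +1.
Check: (126/143) = +1 by Zolotarev.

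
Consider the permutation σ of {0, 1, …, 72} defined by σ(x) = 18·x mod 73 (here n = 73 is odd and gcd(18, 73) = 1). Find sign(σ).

+1

Trace 69: π^k(69) = [69, 1, 18, 32, 65, 2, 36] for k=0..6.
Cycle type of π: 18×4 + 1; total 5 cycles.
5 cycles on 73: each ℓ→(−1)^(ℓ−1), product (−1)^68 = +1.
(18|73)_J = +1 (Zolotarev's lemma cross-check).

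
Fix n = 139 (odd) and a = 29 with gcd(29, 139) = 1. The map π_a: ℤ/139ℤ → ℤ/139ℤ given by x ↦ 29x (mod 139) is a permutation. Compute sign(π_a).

+1

Trace 6: π^k(6) = [6, 35, 42, 106, 16, 47, 112] for k=0..6.
Decompose π into cycles: lengths [69, 69, 1] (3 cycles, including the fixed point 0).
3 cycles on 139: each ℓ→(−1)^(ℓ−1), product (−1)^136 = +1.
Via Zolotarev, sign(π_{29}) = (29|139) = +1.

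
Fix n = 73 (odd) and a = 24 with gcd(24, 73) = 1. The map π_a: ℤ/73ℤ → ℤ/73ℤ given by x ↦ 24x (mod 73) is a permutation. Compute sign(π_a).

+1

Trace 1: π^k(1) = [1, 24, 65, 27, 64, 3, 72] for k=0..6.
π_24 has 7 disjoint cycles with lengths [12, 12, 12, 12, 12, 12, 1] on {0,…,72}.
7 cycles on 73: each ℓ→(−1)^(ℓ−1), product (−1)^66 = +1.
The Jacobi symbol (24|73) = +1 (Zolotarev) agrees.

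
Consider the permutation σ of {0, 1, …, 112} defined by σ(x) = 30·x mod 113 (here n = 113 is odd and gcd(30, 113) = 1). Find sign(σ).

Start at x=49: 49 → 1 → 30 → 109 → 106 → 16 → 28 → 49 (one orbit).
Cycle type of π: 7×16 + 1; total 17 cycles.
sign(π) = (−1)^{n − #cycles} = (−1)^{113−17} = (−1)^96 = +1.
Via Zolotarev, sign(π_{30}) = (30|113) = +1.

+1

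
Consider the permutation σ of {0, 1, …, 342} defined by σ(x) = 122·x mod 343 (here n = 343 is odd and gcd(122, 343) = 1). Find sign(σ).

-1

Trace 54: π^k(54) = [54, 71, 87, 324, 83, 179, 229] for k=0..6.
Cycle type of π: 294 + 42 + 6 + 1; total 4 cycles.
sign(π) = (−1)^{n − #cycles} = (−1)^{343−4} = (−1)^339 = -1.
Via Zolotarev, sign(π_{122}) = (122|343) = -1.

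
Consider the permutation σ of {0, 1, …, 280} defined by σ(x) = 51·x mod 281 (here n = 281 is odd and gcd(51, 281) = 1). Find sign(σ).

Trace 262: π^k(262) = [262, 155, 37, 201, 135, 141, 166] for k=0..6.
Decompose π into cycles: lengths [280, 1] (2 cycles, including the fixed point 0).
sign(π) = (−1)^{n − #cycles} = (−1)^{281−2} = (−1)^279 = -1.
Zolotarev: (51|281) = -1, matching the cycle-count sign.

-1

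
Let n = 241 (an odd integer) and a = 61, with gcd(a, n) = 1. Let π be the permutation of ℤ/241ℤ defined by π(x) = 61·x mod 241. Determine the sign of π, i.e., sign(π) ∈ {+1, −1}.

Orbit of 162 under x↦61x: [162, 1, 61, 106, 200, 150, 233]… (length divides ord_241(61)).
π_61 has 7 disjoint cycles with lengths [40, 40, 40, 40, 40, 40, 1] on {0,…,240}.
Σ(ℓ_i−1) = 241−7 = 234; sign = (−1)^234 = +1.
Zolotarev: (61|241) = +1, matching the cycle-count sign.

+1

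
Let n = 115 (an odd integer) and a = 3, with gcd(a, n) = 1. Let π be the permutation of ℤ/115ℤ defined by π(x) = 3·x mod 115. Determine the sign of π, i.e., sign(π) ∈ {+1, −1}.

Trace 18: π^k(18) = [18, 54, 47, 26, 78, 4, 12] for k=0..6.
Cycle type of π: 44×2 + 11×2 + 4 + 1; total 6 cycles.
6 cycles on 115: each ℓ→(−1)^(ℓ−1), product (−1)^109 = -1.
Zolotarev: (3|115) = -1, matching the cycle-count sign.

-1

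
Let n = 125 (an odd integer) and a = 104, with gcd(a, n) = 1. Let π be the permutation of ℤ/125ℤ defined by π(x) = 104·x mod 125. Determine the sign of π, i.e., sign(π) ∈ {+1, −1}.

Trace 119: π^k(119) = [119, 1, 104, 66, 114, 106, 24] for k=0..6.
The orbit structure of x ↦ 104x mod 125: 7 orbits of sizes [50, 50, 10, 10, 2, 2, 1].
7 cycles on 125: each ℓ→(−1)^(ℓ−1), product (−1)^118 = +1.

+1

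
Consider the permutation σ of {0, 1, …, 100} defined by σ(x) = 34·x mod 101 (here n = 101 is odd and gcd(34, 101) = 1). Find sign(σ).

Orbit of 9 under x↦34x: [9, 3, 1, 34, 45, 15, 5]… (length divides ord_101(34)).
π_34 has 2 disjoint cycles with lengths [100, 1] on {0,…,100}.
Σ(ℓ_i−1) = 101−2 = 99; sign = (−1)^99 = -1.
The Jacobi symbol (34|101) = -1 (Zolotarev) agrees.

-1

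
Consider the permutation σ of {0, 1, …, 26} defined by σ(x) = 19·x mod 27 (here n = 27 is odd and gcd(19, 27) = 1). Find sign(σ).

Trace 1: π^k(1) = [1, 19, 10] for k=0..2.
15 cycles of lengths [3, 3, 3, 3, 3, 3, 1, 1, 1, 1, 1, 1, 1, 1, 1].
Σ(ℓ_i−1) = 27−15 = 12; sign = (−1)^12 = +1.

+1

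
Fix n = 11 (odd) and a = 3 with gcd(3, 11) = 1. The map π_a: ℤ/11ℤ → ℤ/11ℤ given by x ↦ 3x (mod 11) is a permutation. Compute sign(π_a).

Start at x=1: 1 → 3 → 9 → 5 → 4 → 1 (one orbit).
Cycle type of π: 5×2 + 1; total 3 cycles.
11 − 3 = 8 transpositions; sign(π) = (−1)^8 = +1.
Check: (3/11) = +1 by Zolotarev.

+1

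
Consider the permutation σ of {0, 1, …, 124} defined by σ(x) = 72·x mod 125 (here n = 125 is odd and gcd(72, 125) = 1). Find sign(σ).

-1

Start at x=29: 29 → 88 → 86 → 67 → 74 → 78 → 116 → … (one orbit).
Cycle lengths of π_72 on ℤ/125ℤ: [100, 20, 4, 1]; 4 cycles in total.
Σ(ℓ_i−1) = 125−4 = 121; sign = (−1)^121 = -1.
Check: (72/125) = -1 by Zolotarev.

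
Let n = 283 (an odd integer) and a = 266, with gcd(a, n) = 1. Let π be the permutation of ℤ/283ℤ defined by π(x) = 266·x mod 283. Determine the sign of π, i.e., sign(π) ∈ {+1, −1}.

Orbit of 25 under x↦266x: [25, 141, 150, 280, 51, 265, 23]… (length divides ord_283(266)).
π_266 has 3 disjoint cycles with lengths [141, 141, 1] on {0,…,282}.
Σ(ℓ_i−1) = 283−3 = 280; sign = (−1)^280 = +1.
Check: (266/283) = +1 by Zolotarev.

+1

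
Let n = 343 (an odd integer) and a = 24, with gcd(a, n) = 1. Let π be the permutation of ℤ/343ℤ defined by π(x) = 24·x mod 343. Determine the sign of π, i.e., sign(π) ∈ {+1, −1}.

Start at x=170: 170 → 307 → 165 → 187 → 29 → 10 → 240 → … (one orbit).
4 cycles of lengths [294, 42, 6, 1].
Σ(ℓ_i−1) = 343−4 = 339; sign = (−1)^339 = -1.
Via Zolotarev, sign(π_{24}) = (24|343) = -1.

-1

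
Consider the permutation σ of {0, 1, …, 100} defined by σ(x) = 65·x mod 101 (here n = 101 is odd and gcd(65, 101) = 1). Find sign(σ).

+1

Start at x=36: 36 → 17 → 95 → 14 → 1 → 65 → 84 → … (one orbit).
11 cycles of lengths [10, 10, 10, 10, 10, 10, 10, 10, 10, 10, 1].
sign(π) = (−1)^{n − #cycles} = (−1)^{101−11} = (−1)^90 = +1.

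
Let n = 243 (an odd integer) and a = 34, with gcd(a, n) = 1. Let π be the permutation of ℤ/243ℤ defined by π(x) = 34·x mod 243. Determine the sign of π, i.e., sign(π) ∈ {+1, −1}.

Start at x=73: 73 → 52 → 67 → 91 → 178 → 220 → 190 → … (one orbit).
Decompose π into cycles: lengths [81, 81, 27, 27, 9, 9, 3, 3, 1, 1, 1] (11 cycles, including the fixed point 0).
Σ(ℓ_i−1) = 243−11 = 232; sign = (−1)^232 = +1.
The Jacobi symbol (34|243) = +1 (Zolotarev) agrees.

+1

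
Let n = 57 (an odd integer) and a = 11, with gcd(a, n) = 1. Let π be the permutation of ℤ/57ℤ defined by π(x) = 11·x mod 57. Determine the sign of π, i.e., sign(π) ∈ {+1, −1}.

Start at x=1: 1 → 11 → 7 → 20 → 49 → 26 → 1 (one orbit).
π_11 has 14 disjoint cycles with lengths [6, 6, 6, 6, 6, 6, 3, 3, 3, 3, 3, 3, 2, 1] on {0,…,56}.
n − c = 57 − 14 = 43; sign = (−1)^43 = -1.
The Jacobi symbol (11|57) = -1 (Zolotarev) agrees.

-1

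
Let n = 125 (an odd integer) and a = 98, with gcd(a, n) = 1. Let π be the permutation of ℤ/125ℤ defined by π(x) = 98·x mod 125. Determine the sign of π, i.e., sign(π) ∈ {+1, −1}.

Trace 71: π^k(71) = [71, 83, 9, 7, 61, 103, 94] for k=0..6.
4 cycles of lengths [100, 20, 4, 1].
4 cycles on 125: each ℓ→(−1)^(ℓ−1), product (−1)^121 = -1.
The Jacobi symbol (98|125) = -1 (Zolotarev) agrees.

-1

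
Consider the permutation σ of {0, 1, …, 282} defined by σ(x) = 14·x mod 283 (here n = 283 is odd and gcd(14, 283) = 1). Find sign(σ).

-1

Trace 98: π^k(98) = [98, 240, 247, 62, 19, 266, 45] for k=0..6.
Cycle lengths of π_14 on ℤ/283ℤ: [282, 1]; 2 cycles in total.
283 − 2 = 281 transpositions; sign(π) = (−1)^281 = -1.
Zolotarev: (14|283) = -1, matching the cycle-count sign.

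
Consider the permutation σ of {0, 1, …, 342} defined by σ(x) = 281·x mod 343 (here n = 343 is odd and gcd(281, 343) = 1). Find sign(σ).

Start at x=113: 113 → 197 → 134 → 267 → 253 → 92 → 127 → … (one orbit).
19 cycles of lengths [49, 49, 49, 49, 49, 49, 7, 7, 7, 7, 7, 7, 1, 1, 1, 1, 1, 1, 1].
Σ(ℓ_i−1) = 343−19 = 324; sign = (−1)^324 = +1.

+1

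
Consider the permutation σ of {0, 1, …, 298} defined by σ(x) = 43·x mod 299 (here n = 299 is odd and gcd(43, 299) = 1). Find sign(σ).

-1

Start at x=289: 289 → 168 → 48 → 270 → 248 → 199 → 185 → … (one orbit).
The orbit structure of x ↦ 43x mod 299: 8 orbits of sizes [66, 66, 66, 66, 22, 6, 6, 1].
With 8 cycles on 299 points, sign = (−1)^{299−8} = -1.
Check: (43/299) = -1 by Zolotarev.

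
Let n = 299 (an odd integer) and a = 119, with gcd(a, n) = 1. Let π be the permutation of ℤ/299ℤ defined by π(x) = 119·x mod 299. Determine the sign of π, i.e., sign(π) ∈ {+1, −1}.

-1

Trace 197: π^k(197) = [197, 121, 47, 211, 292, 64, 141] for k=0..6.
Cycle type of π: 132×2 + 12 + 11×2 + 1; total 6 cycles.
Σ(ℓ_i−1) = 299−6 = 293; sign = (−1)^293 = -1.
Via Zolotarev, sign(π_{119}) = (119|299) = -1.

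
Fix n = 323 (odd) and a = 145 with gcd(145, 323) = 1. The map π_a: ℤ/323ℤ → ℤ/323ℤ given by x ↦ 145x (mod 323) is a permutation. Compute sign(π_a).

Start at x=236: 236 → 305 → 297 → 106 → 189 → 273 → 179 → … (one orbit).
π_145 has 18 disjoint cycles with lengths [24, 24, 24, 24, 24, 24, 24, 24, 24, 24, 24, 24, 8, 8, 6, 6, 6, 1] on {0,…,322}.
sign(π) = (−1)^{n − #cycles} = (−1)^{323−18} = (−1)^305 = -1.
(145|323)_J = -1 (Zolotarev's lemma cross-check).

-1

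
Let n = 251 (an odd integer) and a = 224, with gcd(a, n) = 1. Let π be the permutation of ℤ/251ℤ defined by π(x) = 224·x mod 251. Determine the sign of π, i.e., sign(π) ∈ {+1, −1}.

Start at x=149: 149 → 244 → 189 → 168 → 233 → 235 → 181 → … (one orbit).
Cycle lengths of π_224 on ℤ/251ℤ: [250, 1]; 2 cycles in total.
sign(π) = (−1)^{n − #cycles} = (−1)^{251−2} = (−1)^249 = -1.
(224|251)_J = -1 (Zolotarev's lemma cross-check).

-1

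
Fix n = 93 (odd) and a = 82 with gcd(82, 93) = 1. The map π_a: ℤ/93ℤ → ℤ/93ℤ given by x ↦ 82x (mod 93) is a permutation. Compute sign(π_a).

Orbit of 4 under x↦82x: [4, 49, 19, 70, 67, 7, 16]… (length divides ord_93(82)).
Cycle type of π: 15×6 + 1×3; total 9 cycles.
sign(π) = (−1)^{n − #cycles} = (−1)^{93−9} = (−1)^84 = +1.
The Jacobi symbol (82|93) = +1 (Zolotarev) agrees.

+1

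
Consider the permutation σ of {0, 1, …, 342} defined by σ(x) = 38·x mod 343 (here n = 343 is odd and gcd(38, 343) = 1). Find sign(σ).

Trace 66: π^k(66) = [66, 107, 293, 158, 173, 57, 108] for k=0..6.
Decompose π into cycles: lengths [294, 42, 6, 1] (4 cycles, including the fixed point 0).
4 cycles on 343: each ℓ→(−1)^(ℓ−1), product (−1)^339 = -1.
Check: (38/343) = -1 by Zolotarev.

-1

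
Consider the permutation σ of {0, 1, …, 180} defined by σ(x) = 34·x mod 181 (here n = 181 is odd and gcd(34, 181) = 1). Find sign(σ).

+1

Start at x=135: 135 → 65 → 38 → 25 → 126 → 121 → 132 → … (one orbit).
Cycle lengths of π_34 on ℤ/181ℤ: [45, 45, 45, 45, 1]; 5 cycles in total.
With 5 cycles on 181 points, sign = (−1)^{181−5} = +1.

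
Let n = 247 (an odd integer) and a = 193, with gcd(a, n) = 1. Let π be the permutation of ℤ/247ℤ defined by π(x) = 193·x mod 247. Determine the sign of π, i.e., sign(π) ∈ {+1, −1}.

+1

Start at x=41: 41 → 9 → 8 → 62 → 110 → 235 → 154 → … (one orbit).
Cycle type of π: 36×6 + 18 + 12 + 1; total 9 cycles.
9 cycles on 247: each ℓ→(−1)^(ℓ−1), product (−1)^238 = +1.
Check: (193/247) = +1 by Zolotarev.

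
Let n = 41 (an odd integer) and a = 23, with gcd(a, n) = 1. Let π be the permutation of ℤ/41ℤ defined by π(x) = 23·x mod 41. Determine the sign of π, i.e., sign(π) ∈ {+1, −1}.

Orbit of 1 under x↦23x: [1, 23, 37, 31, 16, 40, 18]… (length divides ord_41(23)).
Cycle lengths of π_23 on ℤ/41ℤ: [10, 10, 10, 10, 1]; 5 cycles in total.
5 cycles on 41: each ℓ→(−1)^(ℓ−1), product (−1)^36 = +1.
Check: (23/41) = +1 by Zolotarev.

+1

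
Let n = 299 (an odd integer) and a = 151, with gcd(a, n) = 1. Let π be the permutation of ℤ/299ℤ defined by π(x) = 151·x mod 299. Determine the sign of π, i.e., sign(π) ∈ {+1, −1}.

Orbit of 285 under x↦151x: [285, 278, 118, 177, 116, 174, 261]… (length divides ord_299(151)).
Cycle type of π: 44×6 + 11×2 + 4×3 + 1; total 12 cycles.
n − c = 299 − 12 = 287; sign = (−1)^287 = -1.

-1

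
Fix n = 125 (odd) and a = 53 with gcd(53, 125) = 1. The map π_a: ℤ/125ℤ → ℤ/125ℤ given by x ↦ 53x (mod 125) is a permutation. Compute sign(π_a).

-1

Start at x=101: 101 → 103 → 84 → 77 → 81 → 43 → 29 → … (one orbit).
Decompose π into cycles: lengths [100, 20, 4, 1] (4 cycles, including the fixed point 0).
With 4 cycles on 125 points, sign = (−1)^{125−4} = -1.
Via Zolotarev, sign(π_{53}) = (53|125) = -1.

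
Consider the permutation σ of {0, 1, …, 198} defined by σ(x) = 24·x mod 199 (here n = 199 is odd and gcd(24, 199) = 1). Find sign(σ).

Start at x=21: 21 → 106 → 156 → 162 → 107 → 180 → 141 → … (one orbit).
π_24 has 12 disjoint cycles with lengths [18, 18, 18, 18, 18, 18, 18, 18, 18, 18, 18, 1] on {0,…,198}.
sign(π) = (−1)^{n − #cycles} = (−1)^{199−12} = (−1)^187 = -1.

-1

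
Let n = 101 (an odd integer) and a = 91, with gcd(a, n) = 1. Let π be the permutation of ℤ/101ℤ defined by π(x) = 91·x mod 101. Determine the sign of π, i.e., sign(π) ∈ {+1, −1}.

Start at x=1: 1 → 91 → 100 → 10 → 1 (one orbit).
Cycle lengths of π_91 on ℤ/101ℤ: [4, 4, 4, 4, 4, 4, 4, 4, 4, 4, 4, 4, 4, 4, 4, 4, 4, 4, 4, 4, 4, 4, 4, 4, 4, 1]; 26 cycles in total.
n − c = 101 − 26 = 75; sign = (−1)^75 = -1.
(91|101)_J = -1 (Zolotarev's lemma cross-check).

-1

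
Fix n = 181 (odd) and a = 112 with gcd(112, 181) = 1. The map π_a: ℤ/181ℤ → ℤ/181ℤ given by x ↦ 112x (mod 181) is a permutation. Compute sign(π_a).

Trace 180: π^k(180) = [180, 69, 126, 175, 52, 32, 145] for k=0..6.
π_112 has 2 disjoint cycles with lengths [180, 1] on {0,…,180}.
n − c = 181 − 2 = 179; sign = (−1)^179 = -1.
(112|181)_J = -1 (Zolotarev's lemma cross-check).

-1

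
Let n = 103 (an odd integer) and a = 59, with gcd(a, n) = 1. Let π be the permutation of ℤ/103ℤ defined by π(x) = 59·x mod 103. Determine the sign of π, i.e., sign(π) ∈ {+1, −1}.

Start at x=82: 82 → 100 → 29 → 63 → 9 → 16 → 17 → … (one orbit).
The orbit structure of x ↦ 59x mod 103: 3 orbits of sizes [51, 51, 1].
n − c = 103 − 3 = 100; sign = (−1)^100 = +1.
Via Zolotarev, sign(π_{59}) = (59|103) = +1.

+1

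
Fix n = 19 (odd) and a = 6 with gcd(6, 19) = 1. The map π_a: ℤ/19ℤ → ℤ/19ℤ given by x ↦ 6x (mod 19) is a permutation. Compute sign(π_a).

+1

Trace 1: π^k(1) = [1, 6, 17, 7, 4, 5, 11] for k=0..6.
3 cycles of lengths [9, 9, 1].
n − c = 19 − 3 = 16; sign = (−1)^16 = +1.
Check: (6/19) = +1 by Zolotarev.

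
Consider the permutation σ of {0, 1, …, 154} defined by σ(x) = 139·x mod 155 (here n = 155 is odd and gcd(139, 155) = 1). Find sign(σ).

Trace 16: π^k(16) = [16, 54, 66, 29, 1, 139, 101] for k=0..6.
18 cycles of lengths [10, 10, 10, 10, 10, 10, 10, 10, 10, 10, 10, 10, 10, 10, 10, 2, 2, 1].
With 18 cycles on 155 points, sign = (−1)^{155−18} = -1.
Via Zolotarev, sign(π_{139}) = (139|155) = -1.

-1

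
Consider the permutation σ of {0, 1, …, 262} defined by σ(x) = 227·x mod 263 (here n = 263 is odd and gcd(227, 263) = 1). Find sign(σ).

-1

Start at x=176: 176 → 239 → 75 → 193 → 153 → 15 → 249 → … (one orbit).
π_227 has 2 disjoint cycles with lengths [262, 1] on {0,…,262}.
With 2 cycles on 263 points, sign = (−1)^{263−2} = -1.
(227|263)_J = -1 (Zolotarev's lemma cross-check).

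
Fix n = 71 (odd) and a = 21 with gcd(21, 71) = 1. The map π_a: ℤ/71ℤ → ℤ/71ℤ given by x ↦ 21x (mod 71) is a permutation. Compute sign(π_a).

Start at x=51: 51 → 6 → 55 → 19 → 44 → 1 → 21 → … (one orbit).
Cycle lengths of π_21 on ℤ/71ℤ: [70, 1]; 2 cycles in total.
n − c = 71 − 2 = 69; sign = (−1)^69 = -1.
(21|71)_J = -1 (Zolotarev's lemma cross-check).

-1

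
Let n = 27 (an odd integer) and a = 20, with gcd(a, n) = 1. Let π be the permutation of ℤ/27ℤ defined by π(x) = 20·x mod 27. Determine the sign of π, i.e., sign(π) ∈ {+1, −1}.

Orbit of 25 under x↦20x: [25, 14, 10, 11, 4, 26, 7]… (length divides ord_27(20)).
π_20 has 4 disjoint cycles with lengths [18, 6, 2, 1] on {0,…,26}.
27 − 4 = 23 transpositions; sign(π) = (−1)^23 = -1.

-1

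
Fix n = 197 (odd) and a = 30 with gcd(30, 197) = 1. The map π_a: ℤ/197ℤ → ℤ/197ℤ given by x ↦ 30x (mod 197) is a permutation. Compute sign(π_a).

-1

Trace 149: π^k(149) = [149, 136, 140, 63, 117, 161, 102] for k=0..6.
The orbit structure of x ↦ 30x mod 197: 2 orbits of sizes [196, 1].
197 − 2 = 195 transpositions; sign(π) = (−1)^195 = -1.
Via Zolotarev, sign(π_{30}) = (30|197) = -1.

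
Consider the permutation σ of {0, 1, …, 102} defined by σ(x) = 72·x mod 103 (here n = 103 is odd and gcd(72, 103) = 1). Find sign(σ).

+1

Trace 81: π^k(81) = [81, 64, 76, 13, 9, 30, 100] for k=0..6.
π_72 has 7 disjoint cycles with lengths [17, 17, 17, 17, 17, 17, 1] on {0,…,102}.
With 7 cycles on 103 points, sign = (−1)^{103−7} = +1.
(72|103)_J = +1 (Zolotarev's lemma cross-check).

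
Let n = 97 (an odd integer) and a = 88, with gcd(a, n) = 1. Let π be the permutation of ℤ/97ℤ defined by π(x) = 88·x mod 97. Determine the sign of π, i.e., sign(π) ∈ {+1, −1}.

Trace 24: π^k(24) = [24, 75, 4, 61, 33, 91, 54] for k=0..6.
5 cycles of lengths [24, 24, 24, 24, 1].
n − c = 97 − 5 = 92; sign = (−1)^92 = +1.
(88|97)_J = +1 (Zolotarev's lemma cross-check).

+1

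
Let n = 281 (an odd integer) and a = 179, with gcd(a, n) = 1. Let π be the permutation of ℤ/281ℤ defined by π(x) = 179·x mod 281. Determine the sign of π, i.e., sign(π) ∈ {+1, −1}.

-1

Orbit of 153 under x↦179x: [153, 130, 228, 67, 191, 188, 213]… (length divides ord_281(179)).
Cycle type of π: 40×7 + 1; total 8 cycles.
Σ(ℓ_i−1) = 281−8 = 273; sign = (−1)^273 = -1.
Via Zolotarev, sign(π_{179}) = (179|281) = -1.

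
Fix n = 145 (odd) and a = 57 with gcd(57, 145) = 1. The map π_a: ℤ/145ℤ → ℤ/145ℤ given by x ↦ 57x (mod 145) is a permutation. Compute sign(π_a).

-1

Trace 1: π^k(1) = [1, 57, 59, 28] for k=0..3.
44 cycles of lengths [4, 4, 4, 4, 4, 4, 4, 4, 4, 4, 4, 4, 4, 4, 4, 4, 4, 4, 4, 4, 4, 4, 4, 4, 4, 4, 4, 4, 4, 2, 2, 2, 2, 2, 2, 2, 2, 2, 2, 2, 2, 2, 2, 1].
Σ(ℓ_i−1) = 145−44 = 101; sign = (−1)^101 = -1.
The Jacobi symbol (57|145) = -1 (Zolotarev) agrees.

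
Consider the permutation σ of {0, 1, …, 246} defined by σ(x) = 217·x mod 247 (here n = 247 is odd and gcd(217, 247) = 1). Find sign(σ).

Trace 87: π^k(87) = [87, 107, 1, 217, 159, 170] for k=0..5.
The orbit structure of x ↦ 217x mod 247: 44 orbits of sizes [6, 6, 6, 6, 6, 6, 6, 6, 6, 6, 6, 6, 6, 6, 6, 6, 6, 6, 6, 6, 6, 6, 6, 6, 6, 6, 6, 6, 6, 6, 6, 6, 6, 6, 6, 6, 6, 6, 6, 3, 3, 3, 3, 1].
44 cycles on 247: each ℓ→(−1)^(ℓ−1), product (−1)^203 = -1.
(217|247)_J = -1 (Zolotarev's lemma cross-check).

-1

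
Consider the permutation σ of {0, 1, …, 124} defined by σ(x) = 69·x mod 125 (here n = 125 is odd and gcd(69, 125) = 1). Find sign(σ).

+1

Trace 104: π^k(104) = [104, 51, 19, 61, 84, 46, 49] for k=0..6.
Cycle type of π: 50×2 + 10×2 + 2×2 + 1; total 7 cycles.
sign(π) = (−1)^{n − #cycles} = (−1)^{125−7} = (−1)^118 = +1.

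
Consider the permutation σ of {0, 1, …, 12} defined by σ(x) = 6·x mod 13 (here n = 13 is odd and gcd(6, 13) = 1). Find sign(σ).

-1

Orbit of 2 under x↦6x: [2, 12, 7, 3, 5, 4, 11]… (length divides ord_13(6)).
2 cycles of lengths [12, 1].
2 cycles on 13: each ℓ→(−1)^(ℓ−1), product (−1)^11 = -1.
(6|13)_J = -1 (Zolotarev's lemma cross-check).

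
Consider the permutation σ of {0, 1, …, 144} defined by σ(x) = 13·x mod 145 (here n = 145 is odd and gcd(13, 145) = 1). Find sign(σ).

-1

Orbit of 94 under x↦13x: [94, 62, 81, 38, 59, 42, 111]… (length divides ord_145(13)).
Cycle type of π: 28×4 + 14×2 + 4 + 1; total 8 cycles.
145 − 8 = 137 transpositions; sign(π) = (−1)^137 = -1.
Via Zolotarev, sign(π_{13}) = (13|145) = -1.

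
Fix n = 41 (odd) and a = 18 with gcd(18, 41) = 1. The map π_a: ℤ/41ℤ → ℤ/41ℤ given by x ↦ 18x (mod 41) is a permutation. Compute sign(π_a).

+1

Start at x=16: 16 → 1 → 18 → 37 → 10 → 16 (one orbit).
π_18 has 9 disjoint cycles with lengths [5, 5, 5, 5, 5, 5, 5, 5, 1] on {0,…,40}.
Σ(ℓ_i−1) = 41−9 = 32; sign = (−1)^32 = +1.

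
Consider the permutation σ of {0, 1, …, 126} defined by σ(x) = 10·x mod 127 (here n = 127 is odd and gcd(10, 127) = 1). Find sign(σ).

Orbit of 20 under x↦10x: [20, 73, 95, 61, 102, 4, 40]… (length divides ord_127(10)).
Cycle type of π: 42×3 + 1; total 4 cycles.
n − c = 127 − 4 = 123; sign = (−1)^123 = -1.

-1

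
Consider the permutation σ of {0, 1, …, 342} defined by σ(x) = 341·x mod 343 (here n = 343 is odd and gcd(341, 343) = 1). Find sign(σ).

Trace 290: π^k(290) = [290, 106, 131, 81, 181, 324, 38] for k=0..6.
Cycle type of π: 294 + 42 + 6 + 1; total 4 cycles.
sign(π) = (−1)^{n − #cycles} = (−1)^{343−4} = (−1)^339 = -1.

-1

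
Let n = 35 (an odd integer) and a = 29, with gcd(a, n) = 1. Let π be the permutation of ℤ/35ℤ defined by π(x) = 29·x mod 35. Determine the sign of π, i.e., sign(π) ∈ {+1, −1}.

+1

Trace 1: π^k(1) = [1, 29] for k=0..1.
21 cycles of lengths [2, 2, 2, 2, 2, 2, 2, 2, 2, 2, 2, 2, 2, 2, 1, 1, 1, 1, 1, 1, 1].
35 − 21 = 14 transpositions; sign(π) = (−1)^14 = +1.
Via Zolotarev, sign(π_{29}) = (29|35) = +1.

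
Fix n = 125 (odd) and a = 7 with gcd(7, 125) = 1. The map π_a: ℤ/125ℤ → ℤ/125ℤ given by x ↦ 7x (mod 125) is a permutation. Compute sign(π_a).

Orbit of 18 under x↦7x: [18, 1, 7, 49, 93, 26, 57]… (length divides ord_125(7)).
Decompose π into cycles: lengths [20, 20, 20, 20, 20, 4, 4, 4, 4, 4, 4, 1] (12 cycles, including the fixed point 0).
125 − 12 = 113 transpositions; sign(π) = (−1)^113 = -1.
Check: (7/125) = -1 by Zolotarev.

-1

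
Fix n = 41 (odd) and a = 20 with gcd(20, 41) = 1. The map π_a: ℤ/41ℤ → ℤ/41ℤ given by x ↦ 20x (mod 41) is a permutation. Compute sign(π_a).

+1

Orbit of 2 under x↦20x: [2, 40, 21, 10, 36, 23, 9]… (length divides ord_41(20)).
Cycle lengths of π_20 on ℤ/41ℤ: [20, 20, 1]; 3 cycles in total.
With 3 cycles on 41 points, sign = (−1)^{41−3} = +1.
The Jacobi symbol (20|41) = +1 (Zolotarev) agrees.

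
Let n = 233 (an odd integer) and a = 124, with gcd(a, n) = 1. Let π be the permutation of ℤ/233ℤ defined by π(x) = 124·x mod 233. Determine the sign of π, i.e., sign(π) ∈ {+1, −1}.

+1

Orbit of 16 under x↦124x: [16, 120, 201, 226, 64, 14, 105]… (length divides ord_233(124)).
π_124 has 3 disjoint cycles with lengths [116, 116, 1] on {0,…,232}.
n − c = 233 − 3 = 230; sign = (−1)^230 = +1.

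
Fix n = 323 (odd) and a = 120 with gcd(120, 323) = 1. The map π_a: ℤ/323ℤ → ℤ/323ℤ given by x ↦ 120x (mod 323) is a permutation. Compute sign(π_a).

+1

Orbit of 188 under x↦120x: [188, 273, 137, 290, 239, 256, 35]… (length divides ord_323(120)).
The orbit structure of x ↦ 120x mod 323: 51 orbits of sizes [9, 9, 9, 9, 9, 9, 9, 9, 9, 9, 9, 9, 9, 9, 9, 9, 9, 9, 9, 9, 9, 9, 9, 9, 9, 9, 9, 9, 9, 9, 9, 9, 9, 9, 1, 1, 1, 1, 1, 1, 1, 1, 1, 1, 1, 1, 1, 1, 1, 1, 1].
n − c = 323 − 51 = 272; sign = (−1)^272 = +1.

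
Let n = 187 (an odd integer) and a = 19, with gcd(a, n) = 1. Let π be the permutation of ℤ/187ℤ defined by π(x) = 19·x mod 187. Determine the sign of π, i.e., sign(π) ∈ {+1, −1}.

-1

Orbit of 1 under x↦19x: [1, 19, 174, 127, 169, 32, 47]… (length divides ord_187(19)).
Decompose π into cycles: lengths [40, 40, 40, 40, 10, 8, 8, 1] (8 cycles, including the fixed point 0).
8 cycles on 187: each ℓ→(−1)^(ℓ−1), product (−1)^179 = -1.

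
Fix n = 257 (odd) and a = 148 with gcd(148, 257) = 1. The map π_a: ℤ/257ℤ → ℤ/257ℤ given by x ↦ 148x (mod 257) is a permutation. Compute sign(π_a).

Trace 68: π^k(68) = [68, 41, 157, 106, 11, 86, 135] for k=0..6.
π_148 has 2 disjoint cycles with lengths [256, 1] on {0,…,256}.
257 − 2 = 255 transpositions; sign(π) = (−1)^255 = -1.

-1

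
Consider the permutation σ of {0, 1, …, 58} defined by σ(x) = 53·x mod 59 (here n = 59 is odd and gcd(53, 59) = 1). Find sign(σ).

+1

Orbit of 17 under x↦53x: [17, 16, 22, 45, 25, 27, 15]… (length divides ord_59(53)).
The orbit structure of x ↦ 53x mod 59: 3 orbits of sizes [29, 29, 1].
3 cycles on 59: each ℓ→(−1)^(ℓ−1), product (−1)^56 = +1.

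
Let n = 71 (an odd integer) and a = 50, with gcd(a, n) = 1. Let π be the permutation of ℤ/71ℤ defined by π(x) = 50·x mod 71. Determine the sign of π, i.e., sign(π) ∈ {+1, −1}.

Orbit of 27 under x↦50x: [27, 1, 50, 15, 40, 12, 32]… (length divides ord_71(50)).
Cycle type of π: 35×2 + 1; total 3 cycles.
Σ(ℓ_i−1) = 71−3 = 68; sign = (−1)^68 = +1.
Zolotarev: (50|71) = +1, matching the cycle-count sign.

+1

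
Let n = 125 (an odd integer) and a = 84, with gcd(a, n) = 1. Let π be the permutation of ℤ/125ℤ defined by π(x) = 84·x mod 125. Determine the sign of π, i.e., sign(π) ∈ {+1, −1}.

Start at x=84: 84 → 56 → 79 → 11 → 49 → 116 → 119 → … (one orbit).
7 cycles of lengths [50, 50, 10, 10, 2, 2, 1].
7 cycles on 125: each ℓ→(−1)^(ℓ−1), product (−1)^118 = +1.
Via Zolotarev, sign(π_{84}) = (84|125) = +1.

+1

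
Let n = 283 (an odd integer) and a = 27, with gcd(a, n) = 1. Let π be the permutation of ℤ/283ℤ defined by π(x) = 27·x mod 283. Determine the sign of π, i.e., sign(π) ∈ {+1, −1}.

-1

Orbit of 204 under x↦27x: [204, 131, 141, 128, 60, 205, 158]… (length divides ord_283(27)).
The orbit structure of x ↦ 27x mod 283: 4 orbits of sizes [94, 94, 94, 1].
sign(π) = (−1)^{n − #cycles} = (−1)^{283−4} = (−1)^279 = -1.
Check: (27/283) = -1 by Zolotarev.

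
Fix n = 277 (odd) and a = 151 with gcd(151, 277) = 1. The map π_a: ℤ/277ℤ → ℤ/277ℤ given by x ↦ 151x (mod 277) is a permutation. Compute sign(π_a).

-1

Orbit of 237 under x↦151x: [237, 54, 121, 266, 1, 151, 87]… (length divides ord_277(151)).
2 cycles of lengths [276, 1].
sign(π) = (−1)^{n − #cycles} = (−1)^{277−2} = (−1)^275 = -1.
(151|277)_J = -1 (Zolotarev's lemma cross-check).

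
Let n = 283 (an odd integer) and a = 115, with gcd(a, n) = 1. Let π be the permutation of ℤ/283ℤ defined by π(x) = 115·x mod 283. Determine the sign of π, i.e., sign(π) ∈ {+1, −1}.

-1

Orbit of 222 under x↦115x: [222, 60, 108, 251, 282, 168, 76]… (length divides ord_283(115)).
The orbit structure of x ↦ 115x mod 283: 4 orbits of sizes [94, 94, 94, 1].
283 − 4 = 279 transpositions; sign(π) = (−1)^279 = -1.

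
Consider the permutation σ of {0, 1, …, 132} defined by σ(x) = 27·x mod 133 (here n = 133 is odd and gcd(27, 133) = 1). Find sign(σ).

Trace 1: π^k(1) = [1, 27, 64, 132, 106, 69] for k=0..5.
The orbit structure of x ↦ 27x mod 133: 25 orbits of sizes [6, 6, 6, 6, 6, 6, 6, 6, 6, 6, 6, 6, 6, 6, 6, 6, 6, 6, 6, 6, 6, 2, 2, 2, 1].
With 25 cycles on 133 points, sign = (−1)^{133−25} = +1.
(27|133)_J = +1 (Zolotarev's lemma cross-check).

+1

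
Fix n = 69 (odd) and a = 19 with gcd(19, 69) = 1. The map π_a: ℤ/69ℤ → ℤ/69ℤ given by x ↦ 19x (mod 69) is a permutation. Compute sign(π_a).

-1

Trace 55: π^k(55) = [55, 10, 52, 22, 4, 7, 64] for k=0..6.
Cycle type of π: 22×3 + 1×3; total 6 cycles.
With 6 cycles on 69 points, sign = (−1)^{69−6} = -1.
Check: (19/69) = -1 by Zolotarev.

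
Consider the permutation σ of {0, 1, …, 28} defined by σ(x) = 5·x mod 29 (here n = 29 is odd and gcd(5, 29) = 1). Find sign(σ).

Orbit of 13 under x↦5x: [13, 7, 6, 1, 5, 25, 9]… (length divides ord_29(5)).
π_5 has 3 disjoint cycles with lengths [14, 14, 1] on {0,…,28}.
3 cycles on 29: each ℓ→(−1)^(ℓ−1), product (−1)^26 = +1.
Via Zolotarev, sign(π_{5}) = (5|29) = +1.

+1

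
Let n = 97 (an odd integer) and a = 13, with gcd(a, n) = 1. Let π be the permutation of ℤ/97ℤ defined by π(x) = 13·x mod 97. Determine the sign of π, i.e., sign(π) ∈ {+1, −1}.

-1

Orbit of 28 under x↦13x: [28, 73, 76, 18, 40, 35, 67]… (length divides ord_97(13)).
Decompose π into cycles: lengths [96, 1] (2 cycles, including the fixed point 0).
sign(π) = (−1)^{n − #cycles} = (−1)^{97−2} = (−1)^95 = -1.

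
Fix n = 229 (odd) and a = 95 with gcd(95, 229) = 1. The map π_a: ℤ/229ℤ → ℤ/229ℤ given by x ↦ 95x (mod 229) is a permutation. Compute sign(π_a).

Trace 228: π^k(228) = [228, 134, 135, 1, 95, 94] for k=0..5.
Cycle type of π: 6×38 + 1; total 39 cycles.
39 cycles on 229: each ℓ→(−1)^(ℓ−1), product (−1)^190 = +1.
Zolotarev: (95|229) = +1, matching the cycle-count sign.

+1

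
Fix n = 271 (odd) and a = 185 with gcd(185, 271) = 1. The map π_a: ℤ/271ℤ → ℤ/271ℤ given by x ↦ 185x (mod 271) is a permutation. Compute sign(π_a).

+1

Orbit of 8 under x↦185x: [8, 125, 90, 119, 64, 187, 178]… (length divides ord_271(185)).
The orbit structure of x ↦ 185x mod 271: 7 orbits of sizes [45, 45, 45, 45, 45, 45, 1].
n − c = 271 − 7 = 264; sign = (−1)^264 = +1.
Check: (185/271) = +1 by Zolotarev.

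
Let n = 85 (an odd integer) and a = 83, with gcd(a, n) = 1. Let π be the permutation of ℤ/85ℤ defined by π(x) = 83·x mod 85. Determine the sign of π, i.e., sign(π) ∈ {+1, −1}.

Orbit of 53 under x↦83x: [53, 64, 42, 1, 83, 4, 77]… (length divides ord_85(83)).
The orbit structure of x ↦ 83x mod 85: 12 orbits of sizes [8, 8, 8, 8, 8, 8, 8, 8, 8, 8, 4, 1].
sign(π) = (−1)^{n − #cycles} = (−1)^{85−12} = (−1)^73 = -1.

-1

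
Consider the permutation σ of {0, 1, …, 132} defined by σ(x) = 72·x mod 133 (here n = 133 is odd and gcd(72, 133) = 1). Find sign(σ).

-1

Orbit of 44 under x↦72x: [44, 109, 1, 72, 130, 50, 9]… (length divides ord_133(72)).
Decompose π into cycles: lengths [18, 18, 18, 18, 18, 18, 18, 3, 3, 1] (10 cycles, including the fixed point 0).
n − c = 133 − 10 = 123; sign = (−1)^123 = -1.
Via Zolotarev, sign(π_{72}) = (72|133) = -1.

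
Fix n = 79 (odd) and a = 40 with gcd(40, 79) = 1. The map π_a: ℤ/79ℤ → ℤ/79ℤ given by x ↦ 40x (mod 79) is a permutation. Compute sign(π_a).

Trace 72: π^k(72) = [72, 36, 18, 9, 44, 22, 11] for k=0..6.
3 cycles of lengths [39, 39, 1].
With 3 cycles on 79 points, sign = (−1)^{79−3} = +1.
The Jacobi symbol (40|79) = +1 (Zolotarev) agrees.

+1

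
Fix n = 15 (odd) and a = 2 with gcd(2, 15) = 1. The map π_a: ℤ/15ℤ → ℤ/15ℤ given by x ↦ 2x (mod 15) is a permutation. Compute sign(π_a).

Trace 4: π^k(4) = [4, 8, 1, 2] for k=0..3.
Cycle lengths of π_2 on ℤ/15ℤ: [4, 4, 4, 2, 1]; 5 cycles in total.
n − c = 15 − 5 = 10; sign = (−1)^10 = +1.
The Jacobi symbol (2|15) = +1 (Zolotarev) agrees.

+1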